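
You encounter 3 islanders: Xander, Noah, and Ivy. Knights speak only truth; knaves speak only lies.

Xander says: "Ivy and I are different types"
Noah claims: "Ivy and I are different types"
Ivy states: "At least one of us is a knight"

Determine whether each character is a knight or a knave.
Xander is a knave.
Noah is a knave.
Ivy is a knave.

Verification:
- Xander (knave) says "Ivy and I are different types" - this is FALSE (a lie) because Xander is a knave and Ivy is a knave.
- Noah (knave) says "Ivy and I are different types" - this is FALSE (a lie) because Noah is a knave and Ivy is a knave.
- Ivy (knave) says "At least one of us is a knight" - this is FALSE (a lie) because no one is a knight.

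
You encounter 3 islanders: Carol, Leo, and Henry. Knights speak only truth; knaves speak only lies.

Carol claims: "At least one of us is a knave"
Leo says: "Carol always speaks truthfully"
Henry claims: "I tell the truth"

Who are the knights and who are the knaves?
Carol is a knight.
Leo is a knight.
Henry is a knave.

Verification:
- Carol (knight) says "At least one of us is a knave" - this is TRUE because Henry is a knave.
- Leo (knight) says "Carol always speaks truthfully" - this is TRUE because Carol is a knight.
- Henry (knave) says "I tell the truth" - this is FALSE (a lie) because Henry is a knave.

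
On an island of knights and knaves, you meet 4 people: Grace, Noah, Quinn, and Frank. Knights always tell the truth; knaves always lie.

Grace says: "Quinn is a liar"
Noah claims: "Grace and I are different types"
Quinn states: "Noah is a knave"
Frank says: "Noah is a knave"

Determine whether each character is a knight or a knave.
Grace is a knave.
Noah is a knave.
Quinn is a knight.
Frank is a knight.

Verification:
- Grace (knave) says "Quinn is a liar" - this is FALSE (a lie) because Quinn is a knight.
- Noah (knave) says "Grace and I are different types" - this is FALSE (a lie) because Noah is a knave and Grace is a knave.
- Quinn (knight) says "Noah is a knave" - this is TRUE because Noah is a knave.
- Frank (knight) says "Noah is a knave" - this is TRUE because Noah is a knave.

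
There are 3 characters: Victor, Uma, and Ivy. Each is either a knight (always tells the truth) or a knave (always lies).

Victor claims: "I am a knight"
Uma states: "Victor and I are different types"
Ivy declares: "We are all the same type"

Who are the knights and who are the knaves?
Victor is a knave.
Uma is a knight.
Ivy is a knave.

Verification:
- Victor (knave) says "I am a knight" - this is FALSE (a lie) because Victor is a knave.
- Uma (knight) says "Victor and I are different types" - this is TRUE because Uma is a knight and Victor is a knave.
- Ivy (knave) says "We are all the same type" - this is FALSE (a lie) because Uma is a knight and Victor and Ivy are knaves.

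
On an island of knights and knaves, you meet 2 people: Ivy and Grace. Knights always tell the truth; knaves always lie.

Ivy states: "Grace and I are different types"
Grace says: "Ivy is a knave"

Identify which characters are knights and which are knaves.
Ivy is a knight.
Grace is a knave.

Verification:
- Ivy (knight) says "Grace and I are different types" - this is TRUE because Ivy is a knight and Grace is a knave.
- Grace (knave) says "Ivy is a knave" - this is FALSE (a lie) because Ivy is a knight.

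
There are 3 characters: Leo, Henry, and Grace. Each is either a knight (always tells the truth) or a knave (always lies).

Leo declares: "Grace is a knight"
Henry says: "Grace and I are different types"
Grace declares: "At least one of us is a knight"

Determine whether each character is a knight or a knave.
Leo is a knave.
Henry is a knave.
Grace is a knave.

Verification:
- Leo (knave) says "Grace is a knight" - this is FALSE (a lie) because Grace is a knave.
- Henry (knave) says "Grace and I are different types" - this is FALSE (a lie) because Henry is a knave and Grace is a knave.
- Grace (knave) says "At least one of us is a knight" - this is FALSE (a lie) because no one is a knight.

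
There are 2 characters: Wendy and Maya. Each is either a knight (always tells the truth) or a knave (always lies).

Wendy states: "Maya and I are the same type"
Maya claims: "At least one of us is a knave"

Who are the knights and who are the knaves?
Wendy is a knave.
Maya is a knight.

Verification:
- Wendy (knave) says "Maya and I are the same type" - this is FALSE (a lie) because Wendy is a knave and Maya is a knight.
- Maya (knight) says "At least one of us is a knave" - this is TRUE because Wendy is a knave.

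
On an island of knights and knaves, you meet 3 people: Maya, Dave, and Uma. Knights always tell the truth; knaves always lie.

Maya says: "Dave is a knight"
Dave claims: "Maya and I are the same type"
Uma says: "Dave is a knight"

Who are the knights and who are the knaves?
Maya is a knight.
Dave is a knight.
Uma is a knight.

Verification:
- Maya (knight) says "Dave is a knight" - this is TRUE because Dave is a knight.
- Dave (knight) says "Maya and I are the same type" - this is TRUE because Dave is a knight and Maya is a knight.
- Uma (knight) says "Dave is a knight" - this is TRUE because Dave is a knight.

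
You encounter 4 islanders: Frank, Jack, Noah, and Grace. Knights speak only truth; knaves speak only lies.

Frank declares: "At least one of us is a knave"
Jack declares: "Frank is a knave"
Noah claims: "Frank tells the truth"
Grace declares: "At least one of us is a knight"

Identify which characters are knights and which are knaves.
Frank is a knight.
Jack is a knave.
Noah is a knight.
Grace is a knight.

Verification:
- Frank (knight) says "At least one of us is a knave" - this is TRUE because Jack is a knave.
- Jack (knave) says "Frank is a knave" - this is FALSE (a lie) because Frank is a knight.
- Noah (knight) says "Frank tells the truth" - this is TRUE because Frank is a knight.
- Grace (knight) says "At least one of us is a knight" - this is TRUE because Frank, Noah, and Grace are knights.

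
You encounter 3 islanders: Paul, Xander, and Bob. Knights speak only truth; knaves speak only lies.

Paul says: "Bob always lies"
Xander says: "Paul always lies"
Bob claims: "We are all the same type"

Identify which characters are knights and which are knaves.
Paul is a knight.
Xander is a knave.
Bob is a knave.

Verification:
- Paul (knight) says "Bob always lies" - this is TRUE because Bob is a knave.
- Xander (knave) says "Paul always lies" - this is FALSE (a lie) because Paul is a knight.
- Bob (knave) says "We are all the same type" - this is FALSE (a lie) because Paul is a knight and Xander and Bob are knaves.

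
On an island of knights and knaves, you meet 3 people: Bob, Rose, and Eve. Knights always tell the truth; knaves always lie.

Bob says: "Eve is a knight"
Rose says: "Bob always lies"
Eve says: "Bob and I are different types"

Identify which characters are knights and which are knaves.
Bob is a knave.
Rose is a knight.
Eve is a knave.

Verification:
- Bob (knave) says "Eve is a knight" - this is FALSE (a lie) because Eve is a knave.
- Rose (knight) says "Bob always lies" - this is TRUE because Bob is a knave.
- Eve (knave) says "Bob and I are different types" - this is FALSE (a lie) because Eve is a knave and Bob is a knave.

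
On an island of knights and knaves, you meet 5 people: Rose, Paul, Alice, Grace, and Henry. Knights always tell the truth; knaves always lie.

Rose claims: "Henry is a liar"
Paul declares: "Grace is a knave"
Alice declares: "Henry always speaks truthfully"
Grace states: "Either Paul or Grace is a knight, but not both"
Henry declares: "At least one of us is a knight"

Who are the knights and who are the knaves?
Rose is a knave.
Paul is a knave.
Alice is a knight.
Grace is a knight.
Henry is a knight.

Verification:
- Rose (knave) says "Henry is a liar" - this is FALSE (a lie) because Henry is a knight.
- Paul (knave) says "Grace is a knave" - this is FALSE (a lie) because Grace is a knight.
- Alice (knight) says "Henry always speaks truthfully" - this is TRUE because Henry is a knight.
- Grace (knight) says "Either Paul or Grace is a knight, but not both" - this is TRUE because Paul is a knave and Grace is a knight.
- Henry (knight) says "At least one of us is a knight" - this is TRUE because Alice, Grace, and Henry are knights.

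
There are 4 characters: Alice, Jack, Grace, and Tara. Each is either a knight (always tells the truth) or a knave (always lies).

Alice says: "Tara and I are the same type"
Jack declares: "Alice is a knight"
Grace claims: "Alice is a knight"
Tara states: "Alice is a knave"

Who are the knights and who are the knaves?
Alice is a knave.
Jack is a knave.
Grace is a knave.
Tara is a knight.

Verification:
- Alice (knave) says "Tara and I are the same type" - this is FALSE (a lie) because Alice is a knave and Tara is a knight.
- Jack (knave) says "Alice is a knight" - this is FALSE (a lie) because Alice is a knave.
- Grace (knave) says "Alice is a knight" - this is FALSE (a lie) because Alice is a knave.
- Tara (knight) says "Alice is a knave" - this is TRUE because Alice is a knave.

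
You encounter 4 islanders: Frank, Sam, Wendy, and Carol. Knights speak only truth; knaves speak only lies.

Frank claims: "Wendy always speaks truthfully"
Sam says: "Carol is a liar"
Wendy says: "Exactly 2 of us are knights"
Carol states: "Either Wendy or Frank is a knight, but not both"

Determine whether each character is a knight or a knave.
Frank is a knave.
Sam is a knight.
Wendy is a knave.
Carol is a knave.

Verification:
- Frank (knave) says "Wendy always speaks truthfully" - this is FALSE (a lie) because Wendy is a knave.
- Sam (knight) says "Carol is a liar" - this is TRUE because Carol is a knave.
- Wendy (knave) says "Exactly 2 of us are knights" - this is FALSE (a lie) because there are 1 knights.
- Carol (knave) says "Either Wendy or Frank is a knight, but not both" - this is FALSE (a lie) because Wendy is a knave and Frank is a knave.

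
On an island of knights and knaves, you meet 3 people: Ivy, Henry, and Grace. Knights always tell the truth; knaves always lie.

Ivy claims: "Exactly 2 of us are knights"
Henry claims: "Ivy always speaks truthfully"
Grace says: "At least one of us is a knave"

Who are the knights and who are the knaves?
Ivy is a knave.
Henry is a knave.
Grace is a knight.

Verification:
- Ivy (knave) says "Exactly 2 of us are knights" - this is FALSE (a lie) because there are 1 knights.
- Henry (knave) says "Ivy always speaks truthfully" - this is FALSE (a lie) because Ivy is a knave.
- Grace (knight) says "At least one of us is a knave" - this is TRUE because Ivy and Henry are knaves.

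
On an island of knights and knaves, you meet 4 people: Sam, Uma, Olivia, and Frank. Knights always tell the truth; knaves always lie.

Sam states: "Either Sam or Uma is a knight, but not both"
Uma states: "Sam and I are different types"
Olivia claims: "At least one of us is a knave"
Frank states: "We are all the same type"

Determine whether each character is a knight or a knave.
Sam is a knave.
Uma is a knave.
Olivia is a knight.
Frank is a knave.

Verification:
- Sam (knave) says "Either Sam or Uma is a knight, but not both" - this is FALSE (a lie) because Sam is a knave and Uma is a knave.
- Uma (knave) says "Sam and I are different types" - this is FALSE (a lie) because Uma is a knave and Sam is a knave.
- Olivia (knight) says "At least one of us is a knave" - this is TRUE because Sam, Uma, and Frank are knaves.
- Frank (knave) says "We are all the same type" - this is FALSE (a lie) because Olivia is a knight and Sam, Uma, and Frank are knaves.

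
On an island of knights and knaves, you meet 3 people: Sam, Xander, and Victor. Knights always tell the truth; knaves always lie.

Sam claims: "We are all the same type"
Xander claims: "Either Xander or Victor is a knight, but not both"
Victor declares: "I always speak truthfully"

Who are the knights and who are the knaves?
Sam is a knave.
Xander is a knight.
Victor is a knave.

Verification:
- Sam (knave) says "We are all the same type" - this is FALSE (a lie) because Xander is a knight and Sam and Victor are knaves.
- Xander (knight) says "Either Xander or Victor is a knight, but not both" - this is TRUE because Xander is a knight and Victor is a knave.
- Victor (knave) says "I always speak truthfully" - this is FALSE (a lie) because Victor is a knave.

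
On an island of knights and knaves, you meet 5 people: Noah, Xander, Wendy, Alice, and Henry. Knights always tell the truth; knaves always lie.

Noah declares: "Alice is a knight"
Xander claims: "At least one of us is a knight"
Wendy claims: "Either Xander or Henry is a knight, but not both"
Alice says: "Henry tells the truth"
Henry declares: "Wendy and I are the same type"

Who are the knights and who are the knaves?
Noah is a knave.
Xander is a knight.
Wendy is a knight.
Alice is a knave.
Henry is a knave.

Verification:
- Noah (knave) says "Alice is a knight" - this is FALSE (a lie) because Alice is a knave.
- Xander (knight) says "At least one of us is a knight" - this is TRUE because Xander and Wendy are knights.
- Wendy (knight) says "Either Xander or Henry is a knight, but not both" - this is TRUE because Xander is a knight and Henry is a knave.
- Alice (knave) says "Henry tells the truth" - this is FALSE (a lie) because Henry is a knave.
- Henry (knave) says "Wendy and I are the same type" - this is FALSE (a lie) because Henry is a knave and Wendy is a knight.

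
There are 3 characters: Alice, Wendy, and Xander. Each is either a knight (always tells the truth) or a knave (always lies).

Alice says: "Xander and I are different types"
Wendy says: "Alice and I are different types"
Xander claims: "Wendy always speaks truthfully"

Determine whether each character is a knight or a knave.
Alice is a knave.
Wendy is a knave.
Xander is a knave.

Verification:
- Alice (knave) says "Xander and I are different types" - this is FALSE (a lie) because Alice is a knave and Xander is a knave.
- Wendy (knave) says "Alice and I are different types" - this is FALSE (a lie) because Wendy is a knave and Alice is a knave.
- Xander (knave) says "Wendy always speaks truthfully" - this is FALSE (a lie) because Wendy is a knave.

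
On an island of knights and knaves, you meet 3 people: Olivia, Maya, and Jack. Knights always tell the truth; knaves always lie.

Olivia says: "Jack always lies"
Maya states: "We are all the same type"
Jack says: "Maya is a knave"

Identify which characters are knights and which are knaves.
Olivia is a knave.
Maya is a knave.
Jack is a knight.

Verification:
- Olivia (knave) says "Jack always lies" - this is FALSE (a lie) because Jack is a knight.
- Maya (knave) says "We are all the same type" - this is FALSE (a lie) because Jack is a knight and Olivia and Maya are knaves.
- Jack (knight) says "Maya is a knave" - this is TRUE because Maya is a knave.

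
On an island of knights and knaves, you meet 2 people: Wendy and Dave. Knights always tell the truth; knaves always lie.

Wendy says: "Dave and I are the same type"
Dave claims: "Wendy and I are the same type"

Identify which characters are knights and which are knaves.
Wendy is a knight.
Dave is a knight.

Verification:
- Wendy (knight) says "Dave and I are the same type" - this is TRUE because Wendy is a knight and Dave is a knight.
- Dave (knight) says "Wendy and I are the same type" - this is TRUE because Dave is a knight and Wendy is a knight.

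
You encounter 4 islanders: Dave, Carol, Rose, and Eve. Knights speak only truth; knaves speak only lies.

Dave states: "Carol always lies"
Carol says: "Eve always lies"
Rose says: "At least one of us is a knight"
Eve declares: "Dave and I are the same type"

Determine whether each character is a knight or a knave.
Dave is a knight.
Carol is a knave.
Rose is a knight.
Eve is a knight.

Verification:
- Dave (knight) says "Carol always lies" - this is TRUE because Carol is a knave.
- Carol (knave) says "Eve always lies" - this is FALSE (a lie) because Eve is a knight.
- Rose (knight) says "At least one of us is a knight" - this is TRUE because Dave, Rose, and Eve are knights.
- Eve (knight) says "Dave and I are the same type" - this is TRUE because Eve is a knight and Dave is a knight.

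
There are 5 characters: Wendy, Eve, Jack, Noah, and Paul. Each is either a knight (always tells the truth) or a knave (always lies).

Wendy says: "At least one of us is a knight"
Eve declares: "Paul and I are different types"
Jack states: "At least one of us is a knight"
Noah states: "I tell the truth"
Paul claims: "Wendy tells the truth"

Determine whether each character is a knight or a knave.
Wendy is a knave.
Eve is a knave.
Jack is a knave.
Noah is a knave.
Paul is a knave.

Verification:
- Wendy (knave) says "At least one of us is a knight" - this is FALSE (a lie) because no one is a knight.
- Eve (knave) says "Paul and I are different types" - this is FALSE (a lie) because Eve is a knave and Paul is a knave.
- Jack (knave) says "At least one of us is a knight" - this is FALSE (a lie) because no one is a knight.
- Noah (knave) says "I tell the truth" - this is FALSE (a lie) because Noah is a knave.
- Paul (knave) says "Wendy tells the truth" - this is FALSE (a lie) because Wendy is a knave.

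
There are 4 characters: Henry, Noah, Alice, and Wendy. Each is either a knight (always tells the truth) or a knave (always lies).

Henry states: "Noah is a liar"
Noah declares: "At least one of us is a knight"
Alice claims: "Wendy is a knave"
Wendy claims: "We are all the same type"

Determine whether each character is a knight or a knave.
Henry is a knave.
Noah is a knight.
Alice is a knight.
Wendy is a knave.

Verification:
- Henry (knave) says "Noah is a liar" - this is FALSE (a lie) because Noah is a knight.
- Noah (knight) says "At least one of us is a knight" - this is TRUE because Noah and Alice are knights.
- Alice (knight) says "Wendy is a knave" - this is TRUE because Wendy is a knave.
- Wendy (knave) says "We are all the same type" - this is FALSE (a lie) because Noah and Alice are knights and Henry and Wendy are knaves.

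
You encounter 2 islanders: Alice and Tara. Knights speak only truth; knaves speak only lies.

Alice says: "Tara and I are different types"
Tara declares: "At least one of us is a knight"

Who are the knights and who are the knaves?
Alice is a knave.
Tara is a knave.

Verification:
- Alice (knave) says "Tara and I are different types" - this is FALSE (a lie) because Alice is a knave and Tara is a knave.
- Tara (knave) says "At least one of us is a knight" - this is FALSE (a lie) because no one is a knight.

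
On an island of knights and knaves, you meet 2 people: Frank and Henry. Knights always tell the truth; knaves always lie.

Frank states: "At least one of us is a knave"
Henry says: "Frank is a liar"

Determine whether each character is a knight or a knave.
Frank is a knight.
Henry is a knave.

Verification:
- Frank (knight) says "At least one of us is a knave" - this is TRUE because Henry is a knave.
- Henry (knave) says "Frank is a liar" - this is FALSE (a lie) because Frank is a knight.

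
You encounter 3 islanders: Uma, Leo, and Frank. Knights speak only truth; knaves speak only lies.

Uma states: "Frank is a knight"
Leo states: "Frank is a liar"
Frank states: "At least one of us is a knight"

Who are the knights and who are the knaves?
Uma is a knight.
Leo is a knave.
Frank is a knight.

Verification:
- Uma (knight) says "Frank is a knight" - this is TRUE because Frank is a knight.
- Leo (knave) says "Frank is a liar" - this is FALSE (a lie) because Frank is a knight.
- Frank (knight) says "At least one of us is a knight" - this is TRUE because Uma and Frank are knights.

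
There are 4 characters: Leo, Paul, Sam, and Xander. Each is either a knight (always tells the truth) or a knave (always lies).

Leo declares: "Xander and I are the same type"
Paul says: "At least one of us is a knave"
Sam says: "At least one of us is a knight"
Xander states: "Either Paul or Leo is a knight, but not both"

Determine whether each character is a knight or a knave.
Leo is a knave.
Paul is a knight.
Sam is a knight.
Xander is a knight.

Verification:
- Leo (knave) says "Xander and I are the same type" - this is FALSE (a lie) because Leo is a knave and Xander is a knight.
- Paul (knight) says "At least one of us is a knave" - this is TRUE because Leo is a knave.
- Sam (knight) says "At least one of us is a knight" - this is TRUE because Paul, Sam, and Xander are knights.
- Xander (knight) says "Either Paul or Leo is a knight, but not both" - this is TRUE because Paul is a knight and Leo is a knave.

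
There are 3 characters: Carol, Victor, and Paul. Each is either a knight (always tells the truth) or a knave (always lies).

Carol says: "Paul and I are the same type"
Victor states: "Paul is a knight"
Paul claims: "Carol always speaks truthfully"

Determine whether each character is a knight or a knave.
Carol is a knight.
Victor is a knight.
Paul is a knight.

Verification:
- Carol (knight) says "Paul and I are the same type" - this is TRUE because Carol is a knight and Paul is a knight.
- Victor (knight) says "Paul is a knight" - this is TRUE because Paul is a knight.
- Paul (knight) says "Carol always speaks truthfully" - this is TRUE because Carol is a knight.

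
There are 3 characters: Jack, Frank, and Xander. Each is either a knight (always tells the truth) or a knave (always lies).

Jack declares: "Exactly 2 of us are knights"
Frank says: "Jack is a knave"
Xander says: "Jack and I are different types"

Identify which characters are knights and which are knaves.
Jack is a knave.
Frank is a knight.
Xander is a knave.

Verification:
- Jack (knave) says "Exactly 2 of us are knights" - this is FALSE (a lie) because there are 1 knights.
- Frank (knight) says "Jack is a knave" - this is TRUE because Jack is a knave.
- Xander (knave) says "Jack and I are different types" - this is FALSE (a lie) because Xander is a knave and Jack is a knave.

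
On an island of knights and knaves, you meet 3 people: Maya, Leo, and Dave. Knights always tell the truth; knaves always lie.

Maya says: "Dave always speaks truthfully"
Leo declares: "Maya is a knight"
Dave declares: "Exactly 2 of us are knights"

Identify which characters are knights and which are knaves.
Maya is a knave.
Leo is a knave.
Dave is a knave.

Verification:
- Maya (knave) says "Dave always speaks truthfully" - this is FALSE (a lie) because Dave is a knave.
- Leo (knave) says "Maya is a knight" - this is FALSE (a lie) because Maya is a knave.
- Dave (knave) says "Exactly 2 of us are knights" - this is FALSE (a lie) because there are 0 knights.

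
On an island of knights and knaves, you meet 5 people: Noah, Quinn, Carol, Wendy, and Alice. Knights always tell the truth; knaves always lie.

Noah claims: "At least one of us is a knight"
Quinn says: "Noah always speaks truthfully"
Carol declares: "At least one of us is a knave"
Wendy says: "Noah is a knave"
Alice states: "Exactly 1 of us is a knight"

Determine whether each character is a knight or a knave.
Noah is a knight.
Quinn is a knight.
Carol is a knight.
Wendy is a knave.
Alice is a knave.

Verification:
- Noah (knight) says "At least one of us is a knight" - this is TRUE because Noah, Quinn, and Carol are knights.
- Quinn (knight) says "Noah always speaks truthfully" - this is TRUE because Noah is a knight.
- Carol (knight) says "At least one of us is a knave" - this is TRUE because Wendy and Alice are knaves.
- Wendy (knave) says "Noah is a knave" - this is FALSE (a lie) because Noah is a knight.
- Alice (knave) says "Exactly 1 of us is a knight" - this is FALSE (a lie) because there are 3 knights.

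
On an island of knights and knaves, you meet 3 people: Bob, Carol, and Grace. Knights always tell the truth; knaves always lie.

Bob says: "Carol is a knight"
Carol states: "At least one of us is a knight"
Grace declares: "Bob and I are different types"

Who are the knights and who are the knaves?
Bob is a knave.
Carol is a knave.
Grace is a knave.

Verification:
- Bob (knave) says "Carol is a knight" - this is FALSE (a lie) because Carol is a knave.
- Carol (knave) says "At least one of us is a knight" - this is FALSE (a lie) because no one is a knight.
- Grace (knave) says "Bob and I are different types" - this is FALSE (a lie) because Grace is a knave and Bob is a knave.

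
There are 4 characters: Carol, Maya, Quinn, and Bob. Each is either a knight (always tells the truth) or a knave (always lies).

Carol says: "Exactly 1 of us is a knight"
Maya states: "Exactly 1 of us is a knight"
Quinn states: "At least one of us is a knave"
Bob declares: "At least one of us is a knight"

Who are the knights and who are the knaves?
Carol is a knave.
Maya is a knave.
Quinn is a knight.
Bob is a knight.

Verification:
- Carol (knave) says "Exactly 1 of us is a knight" - this is FALSE (a lie) because there are 2 knights.
- Maya (knave) says "Exactly 1 of us is a knight" - this is FALSE (a lie) because there are 2 knights.
- Quinn (knight) says "At least one of us is a knave" - this is TRUE because Carol and Maya are knaves.
- Bob (knight) says "At least one of us is a knight" - this is TRUE because Quinn and Bob are knights.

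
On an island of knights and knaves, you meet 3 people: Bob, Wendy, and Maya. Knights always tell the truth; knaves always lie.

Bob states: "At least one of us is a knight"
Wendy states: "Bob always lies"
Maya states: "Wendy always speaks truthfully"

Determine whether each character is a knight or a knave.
Bob is a knight.
Wendy is a knave.
Maya is a knave.

Verification:
- Bob (knight) says "At least one of us is a knight" - this is TRUE because Bob is a knight.
- Wendy (knave) says "Bob always lies" - this is FALSE (a lie) because Bob is a knight.
- Maya (knave) says "Wendy always speaks truthfully" - this is FALSE (a lie) because Wendy is a knave.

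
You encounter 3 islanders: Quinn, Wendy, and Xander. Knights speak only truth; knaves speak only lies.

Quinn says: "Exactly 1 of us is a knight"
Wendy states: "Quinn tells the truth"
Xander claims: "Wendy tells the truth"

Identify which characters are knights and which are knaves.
Quinn is a knave.
Wendy is a knave.
Xander is a knave.

Verification:
- Quinn (knave) says "Exactly 1 of us is a knight" - this is FALSE (a lie) because there are 0 knights.
- Wendy (knave) says "Quinn tells the truth" - this is FALSE (a lie) because Quinn is a knave.
- Xander (knave) says "Wendy tells the truth" - this is FALSE (a lie) because Wendy is a knave.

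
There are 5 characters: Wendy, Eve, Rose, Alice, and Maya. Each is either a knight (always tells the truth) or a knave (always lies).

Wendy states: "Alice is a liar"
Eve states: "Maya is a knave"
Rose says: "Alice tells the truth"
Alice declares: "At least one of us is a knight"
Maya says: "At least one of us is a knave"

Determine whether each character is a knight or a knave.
Wendy is a knave.
Eve is a knave.
Rose is a knight.
Alice is a knight.
Maya is a knight.

Verification:
- Wendy (knave) says "Alice is a liar" - this is FALSE (a lie) because Alice is a knight.
- Eve (knave) says "Maya is a knave" - this is FALSE (a lie) because Maya is a knight.
- Rose (knight) says "Alice tells the truth" - this is TRUE because Alice is a knight.
- Alice (knight) says "At least one of us is a knight" - this is TRUE because Rose, Alice, and Maya are knights.
- Maya (knight) says "At least one of us is a knave" - this is TRUE because Wendy and Eve are knaves.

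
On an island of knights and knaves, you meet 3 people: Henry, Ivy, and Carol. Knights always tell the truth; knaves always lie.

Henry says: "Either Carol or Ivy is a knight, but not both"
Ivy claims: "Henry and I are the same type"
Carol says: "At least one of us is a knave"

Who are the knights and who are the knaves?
Henry is a knight.
Ivy is a knave.
Carol is a knight.

Verification:
- Henry (knight) says "Either Carol or Ivy is a knight, but not both" - this is TRUE because Carol is a knight and Ivy is a knave.
- Ivy (knave) says "Henry and I are the same type" - this is FALSE (a lie) because Ivy is a knave and Henry is a knight.
- Carol (knight) says "At least one of us is a knave" - this is TRUE because Ivy is a knave.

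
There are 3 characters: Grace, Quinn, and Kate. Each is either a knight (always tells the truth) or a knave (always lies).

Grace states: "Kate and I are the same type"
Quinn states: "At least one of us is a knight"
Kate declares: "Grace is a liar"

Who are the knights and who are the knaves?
Grace is a knave.
Quinn is a knight.
Kate is a knight.

Verification:
- Grace (knave) says "Kate and I are the same type" - this is FALSE (a lie) because Grace is a knave and Kate is a knight.
- Quinn (knight) says "At least one of us is a knight" - this is TRUE because Quinn and Kate are knights.
- Kate (knight) says "Grace is a liar" - this is TRUE because Grace is a knave.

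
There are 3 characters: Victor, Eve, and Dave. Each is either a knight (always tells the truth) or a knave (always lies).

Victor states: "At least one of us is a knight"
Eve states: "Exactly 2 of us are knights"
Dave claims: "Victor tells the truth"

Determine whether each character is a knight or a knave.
Victor is a knave.
Eve is a knave.
Dave is a knave.

Verification:
- Victor (knave) says "At least one of us is a knight" - this is FALSE (a lie) because no one is a knight.
- Eve (knave) says "Exactly 2 of us are knights" - this is FALSE (a lie) because there are 0 knights.
- Dave (knave) says "Victor tells the truth" - this is FALSE (a lie) because Victor is a knave.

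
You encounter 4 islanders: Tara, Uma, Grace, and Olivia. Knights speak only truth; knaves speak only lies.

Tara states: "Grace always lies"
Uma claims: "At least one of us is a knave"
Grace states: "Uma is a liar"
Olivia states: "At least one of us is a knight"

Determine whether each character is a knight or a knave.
Tara is a knight.
Uma is a knight.
Grace is a knave.
Olivia is a knight.

Verification:
- Tara (knight) says "Grace always lies" - this is TRUE because Grace is a knave.
- Uma (knight) says "At least one of us is a knave" - this is TRUE because Grace is a knave.
- Grace (knave) says "Uma is a liar" - this is FALSE (a lie) because Uma is a knight.
- Olivia (knight) says "At least one of us is a knight" - this is TRUE because Tara, Uma, and Olivia are knights.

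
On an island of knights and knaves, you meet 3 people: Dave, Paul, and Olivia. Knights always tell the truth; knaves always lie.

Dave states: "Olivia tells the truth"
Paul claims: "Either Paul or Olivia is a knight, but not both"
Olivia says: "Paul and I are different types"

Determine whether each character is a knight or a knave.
Dave is a knave.
Paul is a knave.
Olivia is a knave.

Verification:
- Dave (knave) says "Olivia tells the truth" - this is FALSE (a lie) because Olivia is a knave.
- Paul (knave) says "Either Paul or Olivia is a knight, but not both" - this is FALSE (a lie) because Paul is a knave and Olivia is a knave.
- Olivia (knave) says "Paul and I are different types" - this is FALSE (a lie) because Olivia is a knave and Paul is a knave.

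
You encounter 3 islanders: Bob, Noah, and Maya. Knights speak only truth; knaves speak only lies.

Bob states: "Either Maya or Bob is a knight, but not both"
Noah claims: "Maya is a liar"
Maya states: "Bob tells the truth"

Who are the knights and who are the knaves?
Bob is a knave.
Noah is a knight.
Maya is a knave.

Verification:
- Bob (knave) says "Either Maya or Bob is a knight, but not both" - this is FALSE (a lie) because Maya is a knave and Bob is a knave.
- Noah (knight) says "Maya is a liar" - this is TRUE because Maya is a knave.
- Maya (knave) says "Bob tells the truth" - this is FALSE (a lie) because Bob is a knave.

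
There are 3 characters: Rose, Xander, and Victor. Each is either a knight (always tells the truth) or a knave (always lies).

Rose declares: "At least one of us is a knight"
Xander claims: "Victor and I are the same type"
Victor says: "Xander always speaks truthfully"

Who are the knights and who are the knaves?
Rose is a knight.
Xander is a knight.
Victor is a knight.

Verification:
- Rose (knight) says "At least one of us is a knight" - this is TRUE because Rose, Xander, and Victor are knights.
- Xander (knight) says "Victor and I are the same type" - this is TRUE because Xander is a knight and Victor is a knight.
- Victor (knight) says "Xander always speaks truthfully" - this is TRUE because Xander is a knight.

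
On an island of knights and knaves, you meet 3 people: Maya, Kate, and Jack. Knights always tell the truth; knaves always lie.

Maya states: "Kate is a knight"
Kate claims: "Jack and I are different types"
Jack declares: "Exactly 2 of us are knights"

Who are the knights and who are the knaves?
Maya is a knave.
Kate is a knave.
Jack is a knave.

Verification:
- Maya (knave) says "Kate is a knight" - this is FALSE (a lie) because Kate is a knave.
- Kate (knave) says "Jack and I are different types" - this is FALSE (a lie) because Kate is a knave and Jack is a knave.
- Jack (knave) says "Exactly 2 of us are knights" - this is FALSE (a lie) because there are 0 knights.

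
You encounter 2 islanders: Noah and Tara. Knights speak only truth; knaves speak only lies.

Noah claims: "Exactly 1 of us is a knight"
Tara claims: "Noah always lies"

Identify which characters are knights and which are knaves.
Noah is a knight.
Tara is a knave.

Verification:
- Noah (knight) says "Exactly 1 of us is a knight" - this is TRUE because there are 1 knights.
- Tara (knave) says "Noah always lies" - this is FALSE (a lie) because Noah is a knight.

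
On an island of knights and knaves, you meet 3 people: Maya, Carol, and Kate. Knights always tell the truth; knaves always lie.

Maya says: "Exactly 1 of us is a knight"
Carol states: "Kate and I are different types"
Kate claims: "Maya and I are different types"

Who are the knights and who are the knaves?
Maya is a knave.
Carol is a knave.
Kate is a knave.

Verification:
- Maya (knave) says "Exactly 1 of us is a knight" - this is FALSE (a lie) because there are 0 knights.
- Carol (knave) says "Kate and I are different types" - this is FALSE (a lie) because Carol is a knave and Kate is a knave.
- Kate (knave) says "Maya and I are different types" - this is FALSE (a lie) because Kate is a knave and Maya is a knave.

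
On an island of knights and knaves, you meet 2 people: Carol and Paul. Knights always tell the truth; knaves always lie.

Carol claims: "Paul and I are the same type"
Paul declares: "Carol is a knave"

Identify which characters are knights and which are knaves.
Carol is a knave.
Paul is a knight.

Verification:
- Carol (knave) says "Paul and I are the same type" - this is FALSE (a lie) because Carol is a knave and Paul is a knight.
- Paul (knight) says "Carol is a knave" - this is TRUE because Carol is a knave.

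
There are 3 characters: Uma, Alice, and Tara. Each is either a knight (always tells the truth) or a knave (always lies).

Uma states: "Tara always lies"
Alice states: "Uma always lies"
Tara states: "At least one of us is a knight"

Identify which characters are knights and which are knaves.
Uma is a knave.
Alice is a knight.
Tara is a knight.

Verification:
- Uma (knave) says "Tara always lies" - this is FALSE (a lie) because Tara is a knight.
- Alice (knight) says "Uma always lies" - this is TRUE because Uma is a knave.
- Tara (knight) says "At least one of us is a knight" - this is TRUE because Alice and Tara are knights.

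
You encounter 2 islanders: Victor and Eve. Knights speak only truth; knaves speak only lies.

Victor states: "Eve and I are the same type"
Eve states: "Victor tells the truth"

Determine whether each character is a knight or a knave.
Victor is a knight.
Eve is a knight.

Verification:
- Victor (knight) says "Eve and I are the same type" - this is TRUE because Victor is a knight and Eve is a knight.
- Eve (knight) says "Victor tells the truth" - this is TRUE because Victor is a knight.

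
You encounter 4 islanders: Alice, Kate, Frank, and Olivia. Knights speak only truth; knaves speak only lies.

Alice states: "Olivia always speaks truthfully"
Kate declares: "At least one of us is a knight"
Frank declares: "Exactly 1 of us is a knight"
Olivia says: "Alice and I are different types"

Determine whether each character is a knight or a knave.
Alice is a knave.
Kate is a knave.
Frank is a knave.
Olivia is a knave.

Verification:
- Alice (knave) says "Olivia always speaks truthfully" - this is FALSE (a lie) because Olivia is a knave.
- Kate (knave) says "At least one of us is a knight" - this is FALSE (a lie) because no one is a knight.
- Frank (knave) says "Exactly 1 of us is a knight" - this is FALSE (a lie) because there are 0 knights.
- Olivia (knave) says "Alice and I are different types" - this is FALSE (a lie) because Olivia is a knave and Alice is a knave.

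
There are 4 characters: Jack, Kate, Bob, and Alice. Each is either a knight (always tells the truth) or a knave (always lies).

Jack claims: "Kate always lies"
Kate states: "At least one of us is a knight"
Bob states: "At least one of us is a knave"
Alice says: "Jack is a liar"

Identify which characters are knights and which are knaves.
Jack is a knave.
Kate is a knight.
Bob is a knight.
Alice is a knight.

Verification:
- Jack (knave) says "Kate always lies" - this is FALSE (a lie) because Kate is a knight.
- Kate (knight) says "At least one of us is a knight" - this is TRUE because Kate, Bob, and Alice are knights.
- Bob (knight) says "At least one of us is a knave" - this is TRUE because Jack is a knave.
- Alice (knight) says "Jack is a liar" - this is TRUE because Jack is a knave.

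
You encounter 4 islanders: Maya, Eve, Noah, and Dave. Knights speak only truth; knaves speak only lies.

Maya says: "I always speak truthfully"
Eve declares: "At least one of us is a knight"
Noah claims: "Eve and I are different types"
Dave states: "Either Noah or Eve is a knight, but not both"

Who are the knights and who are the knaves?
Maya is a knave.
Eve is a knave.
Noah is a knave.
Dave is a knave.

Verification:
- Maya (knave) says "I always speak truthfully" - this is FALSE (a lie) because Maya is a knave.
- Eve (knave) says "At least one of us is a knight" - this is FALSE (a lie) because no one is a knight.
- Noah (knave) says "Eve and I are different types" - this is FALSE (a lie) because Noah is a knave and Eve is a knave.
- Dave (knave) says "Either Noah or Eve is a knight, but not both" - this is FALSE (a lie) because Noah is a knave and Eve is a knave.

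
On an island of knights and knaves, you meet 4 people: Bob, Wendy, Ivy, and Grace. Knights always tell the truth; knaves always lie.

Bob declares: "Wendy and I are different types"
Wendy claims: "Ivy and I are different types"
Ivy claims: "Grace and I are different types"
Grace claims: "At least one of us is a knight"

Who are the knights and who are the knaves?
Bob is a knave.
Wendy is a knave.
Ivy is a knave.
Grace is a knave.

Verification:
- Bob (knave) says "Wendy and I are different types" - this is FALSE (a lie) because Bob is a knave and Wendy is a knave.
- Wendy (knave) says "Ivy and I are different types" - this is FALSE (a lie) because Wendy is a knave and Ivy is a knave.
- Ivy (knave) says "Grace and I are different types" - this is FALSE (a lie) because Ivy is a knave and Grace is a knave.
- Grace (knave) says "At least one of us is a knight" - this is FALSE (a lie) because no one is a knight.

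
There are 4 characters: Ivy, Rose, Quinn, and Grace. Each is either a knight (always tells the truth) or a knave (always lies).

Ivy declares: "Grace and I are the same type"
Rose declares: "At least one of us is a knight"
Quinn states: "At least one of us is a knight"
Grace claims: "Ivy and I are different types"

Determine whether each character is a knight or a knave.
Ivy is a knave.
Rose is a knight.
Quinn is a knight.
Grace is a knight.

Verification:
- Ivy (knave) says "Grace and I are the same type" - this is FALSE (a lie) because Ivy is a knave and Grace is a knight.
- Rose (knight) says "At least one of us is a knight" - this is TRUE because Rose, Quinn, and Grace are knights.
- Quinn (knight) says "At least one of us is a knight" - this is TRUE because Rose, Quinn, and Grace are knights.
- Grace (knight) says "Ivy and I are different types" - this is TRUE because Grace is a knight and Ivy is a knave.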